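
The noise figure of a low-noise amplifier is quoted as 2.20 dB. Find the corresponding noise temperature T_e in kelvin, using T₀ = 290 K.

191 K

F = 10^(2.20/10) = 1.65959
T_e = (F − 1)·T₀ = (1.65959 − 1) × 290 = 191 K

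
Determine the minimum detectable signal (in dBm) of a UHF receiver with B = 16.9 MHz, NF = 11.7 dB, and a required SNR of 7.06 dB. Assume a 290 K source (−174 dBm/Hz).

−83.0 dBm

Sensitivity = −174 + 10 log₁₀(B) + NF + SNR_min
= −174 + 72.28 + 11.7 + 7.06
= −82.96 dBm → −83.0 dBm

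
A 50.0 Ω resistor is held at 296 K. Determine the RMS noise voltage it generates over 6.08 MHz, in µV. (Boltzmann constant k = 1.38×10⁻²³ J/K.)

2.23 µV

V_n = √(4kTRB)
4kTRB = 4 × 1.38×10⁻²³ × 296 × 5.00×10¹ × 6.08×10⁶ = 4.97×10⁻¹² V²
V_n = √(4.97×10⁻¹²) = 2.23×10⁻⁶ V = 2.23 µV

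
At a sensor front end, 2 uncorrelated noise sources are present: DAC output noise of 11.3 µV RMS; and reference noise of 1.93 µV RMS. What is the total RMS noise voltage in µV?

11.5 µV

Uncorrelated sources add in power (mean-square): V_tot = √(ΣV_i²)
V_tot = √[(1.13×10⁻⁵)² + (1.93×10⁻⁶)²] = 1.15×10⁻⁵ V = 11.5 µV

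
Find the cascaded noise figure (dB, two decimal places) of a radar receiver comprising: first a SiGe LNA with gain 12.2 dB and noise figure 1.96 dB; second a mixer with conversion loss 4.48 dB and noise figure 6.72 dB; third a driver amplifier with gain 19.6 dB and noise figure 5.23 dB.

Convert to linear (a loss of L dB is a gain of −L dB): F_i = 10^(NF_i/10), G_i = 10^(G_i,dB/10)
  Stage 1: F_1 = 10^(1.96/10) = 1.570, G_1 = 10^(12.2/10) = 16.60
  Stage 2: F_2 = 10^(6.72/10) = 4.699, G_2 = 10^(−4.48/10) = 0.3565
  Stage 3: F_3 = 10^(5.23/10) = 3.334, G_3 = 10^(19.6/10) = 91.20
Friis cascade:
  F = 1.570 + (4.699 − 1)/16.60 + (3.334 − 1)/5.916 = 2.188
NF = 10 log₁₀(2.188) = 3.40 dB

3.40 dB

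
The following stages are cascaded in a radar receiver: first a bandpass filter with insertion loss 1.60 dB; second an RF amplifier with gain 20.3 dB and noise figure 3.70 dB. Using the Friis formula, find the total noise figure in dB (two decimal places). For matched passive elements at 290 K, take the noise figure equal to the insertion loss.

5.30 dB

Convert to linear (a loss of L dB is a gain of −L dB): F_i = 10^(NF_i/10), G_i = 10^(G_i,dB/10)
  Stage 1: F_1 = 10^(1.60/10) = 1.445, G_1 = 10^(−1.60/10) = 0.6918
  Stage 2: F_2 = 10^(3.70/10) = 2.344, G_2 = 10^(20.3/10) = 107.2
Friis cascade:
  F = 1.445 + (2.344 − 1)/0.6918 = 3.388
NF = 10 log₁₀(3.388) = 5.30 dB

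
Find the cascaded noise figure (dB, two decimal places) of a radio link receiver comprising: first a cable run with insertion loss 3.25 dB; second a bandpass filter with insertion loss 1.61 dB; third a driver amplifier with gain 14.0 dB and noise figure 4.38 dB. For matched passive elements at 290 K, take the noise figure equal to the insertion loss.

Convert to linear (a loss of L dB is a gain of −L dB): F_i = 10^(NF_i/10), G_i = 10^(G_i,dB/10)
  Stage 1: F_1 = 10^(3.25/10) = 2.113, G_1 = 10^(−3.25/10) = 0.4732
  Stage 2: F_2 = 10^(1.61/10) = 1.449, G_2 = 10^(−1.61/10) = 0.6902
  Stage 3: F_3 = 10^(4.38/10) = 2.742, G_3 = 10^(14.0/10) = 25.12
Friis cascade:
  F = 2.113 + (1.449 − 1)/0.4732 + (2.742 − 1)/0.3266 = 8.395
NF = 10 log₁₀(8.395) = 9.24 dB

9.24 dB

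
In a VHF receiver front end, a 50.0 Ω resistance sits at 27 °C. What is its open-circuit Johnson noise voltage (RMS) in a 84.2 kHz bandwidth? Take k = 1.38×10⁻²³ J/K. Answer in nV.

264 nV

T = 27 °C + 273.15 = 300.15 K
V_n = √(4kTRB)
4kTRB = 4 × 1.38×10⁻²³ × 300.15 × 5.00×10¹ × 8.42×10⁴ = 6.98×10⁻¹⁴ V²
V_n = √(6.98×10⁻¹⁴) = 2.64×10⁻⁷ V = 264 nV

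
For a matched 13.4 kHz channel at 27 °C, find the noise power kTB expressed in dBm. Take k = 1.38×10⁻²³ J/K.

−132.6 dBm

T = 27 °C + 273.15 = 300.15 K
P_n = kTB = 1.38×10⁻²³ × 300.15 × 1.34×10⁴ = 5.55×10⁻¹⁷ W
In dBm: 10 log₁₀(5.55×10⁻¹⁷ / 10⁻³) = −132.6 dBm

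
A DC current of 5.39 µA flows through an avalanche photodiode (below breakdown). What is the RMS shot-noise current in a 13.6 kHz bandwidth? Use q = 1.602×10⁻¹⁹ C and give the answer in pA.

I_n = √(2qI·B)
2qI·B = 2 × 1.602×10⁻¹⁹ × 5.39×10⁻⁶ × 1.36×10⁴ = 2.35×10⁻²⁰ A²
I_n = √(2.35×10⁻²⁰) = 1.53×10⁻¹⁰ A = 153 pA

153 pA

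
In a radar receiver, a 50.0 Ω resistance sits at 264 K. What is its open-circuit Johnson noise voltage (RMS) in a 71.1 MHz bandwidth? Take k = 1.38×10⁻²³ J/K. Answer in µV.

7.20 µV

V_n = √(4kTRB)
4kTRB = 4 × 1.38×10⁻²³ × 264 × 5.00×10¹ × 7.11×10⁷ = 5.18×10⁻¹¹ V²
V_n = √(5.18×10⁻¹¹) = 7.20×10⁻⁶ V = 7.20 µV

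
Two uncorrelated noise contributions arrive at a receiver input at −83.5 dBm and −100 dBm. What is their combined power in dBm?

−83.4 dBm

Convert to linear, add, convert back:
P₁ = 4.47×10⁻¹² W, P₂ = 1.00×10⁻¹³ W
P_tot = 4.57×10⁻¹² W → 10 log₁₀(P_tot / 10⁻³) = −83.4 dBm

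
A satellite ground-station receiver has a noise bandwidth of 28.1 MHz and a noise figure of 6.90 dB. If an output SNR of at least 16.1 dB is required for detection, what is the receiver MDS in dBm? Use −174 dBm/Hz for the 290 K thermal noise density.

Sensitivity = −174 + 10 log₁₀(B) + NF + SNR_min
= −174 + 74.49 + 6.90 + 16.1
= −76.51 dBm → −76.5 dBm

−76.5 dBm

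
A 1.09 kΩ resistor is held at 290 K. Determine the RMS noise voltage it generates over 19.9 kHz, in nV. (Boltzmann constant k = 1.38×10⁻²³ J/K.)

589 nV

V_n = √(4kTRB)
4kTRB = 4 × 1.38×10⁻²³ × 290 × 1.09×10³ × 1.99×10⁴ = 3.47×10⁻¹³ V²
V_n = √(3.47×10⁻¹³) = 5.89×10⁻⁷ V = 589 nV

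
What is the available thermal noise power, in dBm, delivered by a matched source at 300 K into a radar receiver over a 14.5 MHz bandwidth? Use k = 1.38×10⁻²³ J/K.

P_n = kTB = 1.38×10⁻²³ × 300 × 1.45×10⁷ = 6.00×10⁻¹⁴ W
In dBm: 10 log₁₀(6.00×10⁻¹⁴ / 10⁻³) = −102.2 dBm

−102.2 dBm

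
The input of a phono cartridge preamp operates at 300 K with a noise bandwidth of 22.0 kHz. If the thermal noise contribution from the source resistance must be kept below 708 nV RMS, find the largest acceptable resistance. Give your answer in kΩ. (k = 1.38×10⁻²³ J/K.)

1.38 kΩ

Johnson–Nyquist: V_n = √(4kTRB) ⇒ R = V_n² / (4kTB)
4kTB = 4 × 1.38×10⁻²³ × 300 × 2.20×10⁴ = 3.64×10⁻¹⁶
R = (7.08×10⁻⁷)² / 3.64×10⁻¹⁶ = 1.38×10³ Ω = 1.38 kΩ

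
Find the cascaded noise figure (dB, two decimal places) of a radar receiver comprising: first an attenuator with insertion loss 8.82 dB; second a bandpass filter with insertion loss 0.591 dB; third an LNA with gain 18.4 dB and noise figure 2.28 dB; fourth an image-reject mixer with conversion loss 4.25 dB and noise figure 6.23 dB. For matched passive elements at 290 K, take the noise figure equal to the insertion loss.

Convert to linear (a loss of L dB is a gain of −L dB): F_i = 10^(NF_i/10), G_i = 10^(G_i,dB/10)
  Stage 1: F_1 = 10^(8.82/10) = 7.621, G_1 = 10^(−8.82/10) = 0.1312
  Stage 2: F_2 = 10^(0.591/10) = 1.146, G_2 = 10^(−0.591/10) = 0.8728
  Stage 3: F_3 = 10^(2.28/10) = 1.690, G_3 = 10^(18.4/10) = 69.18
  Stage 4: F_4 = 10^(6.23/10) = 4.198, G_4 = 10^(−4.25/10) = 0.3758
Friis cascade:
  F = 7.621 + (1.146 − 1)/0.1312 + (1.690 − 1)/0.1145 + (4.198 − 1)/7.923 = 15.16
NF = 10 log₁₀(15.16) = 11.81 dB

11.81 dB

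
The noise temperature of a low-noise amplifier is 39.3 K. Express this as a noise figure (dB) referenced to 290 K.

0.552 dB

F = 1 + T_e/T₀ = 1 + 39.3/290 = 1.13552
NF = 10 log₁₀(1.13552) = 0.552 dB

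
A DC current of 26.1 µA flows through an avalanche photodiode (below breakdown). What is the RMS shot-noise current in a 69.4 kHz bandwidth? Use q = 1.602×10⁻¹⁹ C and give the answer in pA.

762 pA

I_n = √(2qI·B)
2qI·B = 2 × 1.602×10⁻¹⁹ × 2.61×10⁻⁵ × 6.94×10⁴ = 5.80×10⁻¹⁹ A²
I_n = √(5.80×10⁻¹⁹) = 7.62×10⁻¹⁰ A = 762 pA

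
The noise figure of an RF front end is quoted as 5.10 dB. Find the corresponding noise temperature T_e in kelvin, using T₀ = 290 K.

648 K

F = 10^(5.10/10) = 3.23594
T_e = (F − 1)·T₀ = (3.23594 − 1) × 290 = 648 K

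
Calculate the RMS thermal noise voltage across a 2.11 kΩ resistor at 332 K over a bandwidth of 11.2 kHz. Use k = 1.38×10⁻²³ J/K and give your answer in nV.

658 nV

V_n = √(4kTRB)
4kTRB = 4 × 1.38×10⁻²³ × 332 × 2.11×10³ × 1.12×10⁴ = 4.33×10⁻¹³ V²
V_n = √(4.33×10⁻¹³) = 6.58×10⁻⁷ V = 658 nV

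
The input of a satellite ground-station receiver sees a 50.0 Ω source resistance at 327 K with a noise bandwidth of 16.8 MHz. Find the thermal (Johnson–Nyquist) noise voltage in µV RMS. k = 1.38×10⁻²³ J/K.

3.89 µV

V_n = √(4kTRB)
4kTRB = 4 × 1.38×10⁻²³ × 327 × 5.00×10¹ × 1.68×10⁷ = 1.52×10⁻¹¹ V²
V_n = √(1.52×10⁻¹¹) = 3.89×10⁻⁶ V = 3.89 µV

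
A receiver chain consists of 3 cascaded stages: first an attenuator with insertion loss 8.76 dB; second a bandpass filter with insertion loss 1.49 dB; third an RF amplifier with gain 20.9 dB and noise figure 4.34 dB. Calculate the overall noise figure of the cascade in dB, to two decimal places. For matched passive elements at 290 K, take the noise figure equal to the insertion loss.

14.59 dB

Convert to linear (a loss of L dB is a gain of −L dB): F_i = 10^(NF_i/10), G_i = 10^(G_i,dB/10)
  Stage 1: F_1 = 10^(8.76/10) = 7.516, G_1 = 10^(−8.76/10) = 0.1330
  Stage 2: F_2 = 10^(1.49/10) = 1.409, G_2 = 10^(−1.49/10) = 0.7096
  Stage 3: F_3 = 10^(4.34/10) = 2.716, G_3 = 10^(20.9/10) = 123.0
Friis cascade:
  F = 7.516 + (1.409 − 1)/0.1330 + (2.716 − 1)/0.09441 = 28.77
NF = 10 log₁₀(28.77) = 14.59 dB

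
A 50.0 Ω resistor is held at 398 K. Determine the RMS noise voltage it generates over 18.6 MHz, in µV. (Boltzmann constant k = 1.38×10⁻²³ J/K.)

V_n = √(4kTRB)
4kTRB = 4 × 1.38×10⁻²³ × 398 × 5.00×10¹ × 1.86×10⁷ = 2.04×10⁻¹¹ V²
V_n = √(2.04×10⁻¹¹) = 4.52×10⁻⁶ V = 4.52 µV

4.52 µV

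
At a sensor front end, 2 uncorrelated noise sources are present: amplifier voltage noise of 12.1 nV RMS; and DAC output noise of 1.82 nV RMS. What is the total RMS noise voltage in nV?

12.2 nV

Uncorrelated sources add in power (mean-square): V_tot = √(ΣV_i²)
V_tot = √[(1.21×10⁻⁸)² + (1.82×10⁻⁹)²] = 1.22×10⁻⁸ V = 12.2 nV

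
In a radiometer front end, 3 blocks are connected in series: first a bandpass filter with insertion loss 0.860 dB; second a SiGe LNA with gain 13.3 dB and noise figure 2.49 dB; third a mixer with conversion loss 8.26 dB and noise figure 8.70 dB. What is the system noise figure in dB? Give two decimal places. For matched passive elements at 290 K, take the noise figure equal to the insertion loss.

Convert to linear (a loss of L dB is a gain of −L dB): F_i = 10^(NF_i/10), G_i = 10^(G_i,dB/10)
  Stage 1: F_1 = 10^(0.860/10) = 1.219, G_1 = 10^(−0.860/10) = 0.8204
  Stage 2: F_2 = 10^(2.49/10) = 1.774, G_2 = 10^(13.3/10) = 21.38
  Stage 3: F_3 = 10^(8.70/10) = 7.413, G_3 = 10^(−8.26/10) = 0.1493
Friis cascade:
  F = 1.219 + (1.774 − 1)/0.8204 + (7.413 − 1)/17.54 = 2.528
NF = 10 log₁₀(2.528) = 4.03 dB

4.03 dB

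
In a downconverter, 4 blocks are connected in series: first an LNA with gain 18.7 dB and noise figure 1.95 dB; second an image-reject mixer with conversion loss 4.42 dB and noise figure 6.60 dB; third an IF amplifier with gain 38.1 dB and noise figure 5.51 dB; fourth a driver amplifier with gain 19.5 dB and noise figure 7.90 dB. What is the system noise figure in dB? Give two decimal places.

2.33 dB

Convert to linear (a loss of L dB is a gain of −L dB): F_i = 10^(NF_i/10), G_i = 10^(G_i,dB/10)
  Stage 1: F_1 = 10^(1.95/10) = 1.567, G_1 = 10^(18.7/10) = 74.13
  Stage 2: F_2 = 10^(6.60/10) = 4.571, G_2 = 10^(−4.42/10) = 0.3614
  Stage 3: F_3 = 10^(5.51/10) = 3.556, G_3 = 10^(38.1/10) = 6457
  Stage 4: F_4 = 10^(7.90/10) = 6.166, G_4 = 10^(19.5/10) = 89.13
Friis cascade:
  F = 1.567 + (4.571 − 1)/74.13 + (3.556 − 1)/26.79 + (6.166 − 1)/1.730×10⁵ = 1.710
NF = 10 log₁₀(1.710) = 2.33 dB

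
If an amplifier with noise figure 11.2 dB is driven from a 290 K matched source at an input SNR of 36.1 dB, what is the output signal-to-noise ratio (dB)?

24.9 dB

By definition F = SNR_in/SNR_out, so in dB: SNR_out = SNR_in − NF
SNR_out = 36.1 − 11.2 = 24.9 dB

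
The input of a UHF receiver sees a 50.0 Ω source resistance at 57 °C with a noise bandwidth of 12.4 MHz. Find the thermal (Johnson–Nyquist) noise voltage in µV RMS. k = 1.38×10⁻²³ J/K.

3.36 µV

T = 57 °C + 273.15 = 330.15 K
V_n = √(4kTRB)
4kTRB = 4 × 1.38×10⁻²³ × 330.15 × 5.00×10¹ × 1.24×10⁷ = 1.13×10⁻¹¹ V²
V_n = √(1.13×10⁻¹¹) = 3.36×10⁻⁶ V = 3.36 µV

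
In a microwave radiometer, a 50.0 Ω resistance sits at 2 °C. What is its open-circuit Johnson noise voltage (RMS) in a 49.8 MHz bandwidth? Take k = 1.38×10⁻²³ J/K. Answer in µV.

T = 2 °C + 273.15 = 275.15 K
V_n = √(4kTRB)
4kTRB = 4 × 1.38×10⁻²³ × 275.15 × 5.00×10¹ × 4.98×10⁷ = 3.78×10⁻¹¹ V²
V_n = √(3.78×10⁻¹¹) = 6.15×10⁻⁶ V = 6.15 µV

6.15 µV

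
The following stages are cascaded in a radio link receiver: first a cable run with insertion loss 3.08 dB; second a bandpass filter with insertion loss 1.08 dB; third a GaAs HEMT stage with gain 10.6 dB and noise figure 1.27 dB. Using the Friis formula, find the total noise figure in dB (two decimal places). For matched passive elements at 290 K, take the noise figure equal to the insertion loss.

5.43 dB

Convert to linear (a loss of L dB is a gain of −L dB): F_i = 10^(NF_i/10), G_i = 10^(G_i,dB/10)
  Stage 1: F_1 = 10^(3.08/10) = 2.032, G_1 = 10^(−3.08/10) = 0.4920
  Stage 2: F_2 = 10^(1.08/10) = 1.282, G_2 = 10^(−1.08/10) = 0.7798
  Stage 3: F_3 = 10^(1.27/10) = 1.340, G_3 = 10^(10.6/10) = 11.48
Friis cascade:
  F = 2.032 + (1.282 − 1)/0.4920 + (1.340 − 1)/0.3837 = 3.491
NF = 10 log₁₀(3.491) = 5.43 dB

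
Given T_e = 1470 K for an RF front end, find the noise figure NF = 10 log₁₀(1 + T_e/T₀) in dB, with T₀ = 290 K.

7.83 dB

F = 1 + T_e/T₀ = 1 + 1470/290 = 6.06897
NF = 10 log₁₀(6.06897) = 7.83 dB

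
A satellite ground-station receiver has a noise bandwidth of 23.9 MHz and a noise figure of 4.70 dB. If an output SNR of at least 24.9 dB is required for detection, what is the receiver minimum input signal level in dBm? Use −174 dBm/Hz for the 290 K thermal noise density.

−70.6 dBm

Sensitivity = −174 + 10 log₁₀(B) + NF + SNR_min
= −174 + 73.78 + 4.70 + 24.9
= −70.62 dBm → −70.6 dBm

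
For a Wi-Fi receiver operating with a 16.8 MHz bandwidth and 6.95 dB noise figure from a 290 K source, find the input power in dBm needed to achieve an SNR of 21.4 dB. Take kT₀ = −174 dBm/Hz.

Sensitivity = −174 + 10 log₁₀(B) + NF + SNR_min
= −174 + 72.25 + 6.95 + 21.4
= −73.40 dBm → −73.4 dBm

−73.4 dBm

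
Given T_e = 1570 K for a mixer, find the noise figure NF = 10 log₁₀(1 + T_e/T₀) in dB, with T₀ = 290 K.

8.07 dB

F = 1 + T_e/T₀ = 1 + 1570/290 = 6.41379
NF = 10 log₁₀(6.41379) = 8.07 dB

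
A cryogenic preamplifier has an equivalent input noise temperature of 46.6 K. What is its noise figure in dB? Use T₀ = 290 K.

0.647 dB

F = 1 + T_e/T₀ = 1 + 46.6/290 = 1.16069
NF = 10 log₁₀(1.16069) = 0.647 dB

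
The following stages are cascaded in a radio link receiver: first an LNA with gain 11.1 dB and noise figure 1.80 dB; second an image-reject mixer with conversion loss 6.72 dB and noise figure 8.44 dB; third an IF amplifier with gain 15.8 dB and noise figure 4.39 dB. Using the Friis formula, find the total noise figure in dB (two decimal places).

4.18 dB

Convert to linear (a loss of L dB is a gain of −L dB): F_i = 10^(NF_i/10), G_i = 10^(G_i,dB/10)
  Stage 1: F_1 = 10^(1.80/10) = 1.514, G_1 = 10^(11.1/10) = 12.88
  Stage 2: F_2 = 10^(8.44/10) = 6.982, G_2 = 10^(−6.72/10) = 0.2128
  Stage 3: F_3 = 10^(4.39/10) = 2.748, G_3 = 10^(15.8/10) = 38.02
Friis cascade:
  F = 1.514 + (6.982 − 1)/12.88 + (2.748 − 1)/2.742 = 2.615
NF = 10 log₁₀(2.615) = 4.18 dB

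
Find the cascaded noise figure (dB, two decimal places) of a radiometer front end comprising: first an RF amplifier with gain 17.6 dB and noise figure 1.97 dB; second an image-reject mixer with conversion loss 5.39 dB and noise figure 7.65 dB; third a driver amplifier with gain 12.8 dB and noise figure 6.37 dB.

Convert to linear (a loss of L dB is a gain of −L dB): F_i = 10^(NF_i/10), G_i = 10^(G_i,dB/10)
  Stage 1: F_1 = 10^(1.97/10) = 1.574, G_1 = 10^(17.6/10) = 57.54
  Stage 2: F_2 = 10^(7.65/10) = 5.821, G_2 = 10^(−5.39/10) = 0.2891
  Stage 3: F_3 = 10^(6.37/10) = 4.335, G_3 = 10^(12.8/10) = 19.05
Friis cascade:
  F = 1.574 + (5.821 − 1)/57.54 + (4.335 − 1)/16.63 = 1.858
NF = 10 log₁₀(1.858) = 2.69 dB

2.69 dB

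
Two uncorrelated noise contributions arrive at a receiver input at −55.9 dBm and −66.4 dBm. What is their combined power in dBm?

−55.5 dBm

Convert to linear, add, convert back:
P₁ = 2.57×10⁻⁹ W, P₂ = 2.29×10⁻¹⁰ W
P_tot = 2.80×10⁻⁹ W → 10 log₁₀(P_tot / 10⁻³) = −55.5 dBm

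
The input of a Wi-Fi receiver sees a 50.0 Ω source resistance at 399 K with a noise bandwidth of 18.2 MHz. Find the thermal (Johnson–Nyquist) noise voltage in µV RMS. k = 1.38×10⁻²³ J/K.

4.48 µV

V_n = √(4kTRB)
4kTRB = 4 × 1.38×10⁻²³ × 399 × 5.00×10¹ × 1.82×10⁷ = 2.00×10⁻¹¹ V²
V_n = √(2.00×10⁻¹¹) = 4.48×10⁻⁶ V = 4.48 µV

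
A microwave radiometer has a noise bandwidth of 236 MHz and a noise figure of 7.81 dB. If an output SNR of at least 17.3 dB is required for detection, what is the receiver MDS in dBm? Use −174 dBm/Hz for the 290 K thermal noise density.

Sensitivity = −174 + 10 log₁₀(B) + NF + SNR_min
= −174 + 83.73 + 7.81 + 17.3
= −65.16 dBm → −65.2 dBm

−65.2 dBm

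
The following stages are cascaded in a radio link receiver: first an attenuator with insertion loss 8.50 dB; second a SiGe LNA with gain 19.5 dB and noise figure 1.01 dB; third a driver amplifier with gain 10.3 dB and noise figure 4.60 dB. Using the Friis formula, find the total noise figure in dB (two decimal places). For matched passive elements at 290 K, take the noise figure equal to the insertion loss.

Convert to linear (a loss of L dB is a gain of −L dB): F_i = 10^(NF_i/10), G_i = 10^(G_i,dB/10)
  Stage 1: F_1 = 10^(8.50/10) = 7.079, G_1 = 10^(−8.50/10) = 0.1413
  Stage 2: F_2 = 10^(1.01/10) = 1.262, G_2 = 10^(19.5/10) = 89.13
  Stage 3: F_3 = 10^(4.60/10) = 2.884, G_3 = 10^(10.3/10) = 10.72
Friis cascade:
  F = 7.079 + (1.262 − 1)/0.1413 + (2.884 − 1)/12.59 = 9.083
NF = 10 log₁₀(9.083) = 9.58 dB

9.58 dB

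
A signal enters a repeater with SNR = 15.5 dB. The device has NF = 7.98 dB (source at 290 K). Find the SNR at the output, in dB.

7.52 dB

By definition F = SNR_in/SNR_out, so in dB: SNR_out = SNR_in − NF
SNR_out = 15.5 − 7.98 = 7.52 dB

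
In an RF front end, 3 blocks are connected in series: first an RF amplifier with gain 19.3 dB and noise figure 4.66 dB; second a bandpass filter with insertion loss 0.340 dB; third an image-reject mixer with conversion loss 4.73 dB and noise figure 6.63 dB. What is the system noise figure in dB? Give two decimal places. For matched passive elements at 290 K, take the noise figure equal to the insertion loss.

Convert to linear (a loss of L dB is a gain of −L dB): F_i = 10^(NF_i/10), G_i = 10^(G_i,dB/10)
  Stage 1: F_1 = 10^(4.66/10) = 2.924, G_1 = 10^(19.3/10) = 85.11
  Stage 2: F_2 = 10^(0.340/10) = 1.081, G_2 = 10^(−0.340/10) = 0.9247
  Stage 3: F_3 = 10^(6.63/10) = 4.603, G_3 = 10^(−4.73/10) = 0.3365
Friis cascade:
  F = 2.924 + (1.081 − 1)/85.11 + (4.603 − 1)/78.70 = 2.971
NF = 10 log₁₀(2.971) = 4.73 dB

4.73 dB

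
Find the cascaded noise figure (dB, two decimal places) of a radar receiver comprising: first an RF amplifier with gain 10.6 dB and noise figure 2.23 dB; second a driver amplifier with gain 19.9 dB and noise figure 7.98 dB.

3.29 dB

Convert to linear (a loss of L dB is a gain of −L dB): F_i = 10^(NF_i/10), G_i = 10^(G_i,dB/10)
  Stage 1: F_1 = 10^(2.23/10) = 1.671, G_1 = 10^(10.6/10) = 11.48
  Stage 2: F_2 = 10^(7.98/10) = 6.281, G_2 = 10^(19.9/10) = 97.72
Friis cascade:
  F = 1.671 + (6.281 − 1)/11.48 = 2.131
NF = 10 log₁₀(2.131) = 3.29 dB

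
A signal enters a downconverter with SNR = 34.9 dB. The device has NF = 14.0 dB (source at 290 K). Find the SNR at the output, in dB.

20.9 dB

By definition F = SNR_in/SNR_out, so in dB: SNR_out = SNR_in − NF
SNR_out = 34.9 − 14.0 = 20.9 dB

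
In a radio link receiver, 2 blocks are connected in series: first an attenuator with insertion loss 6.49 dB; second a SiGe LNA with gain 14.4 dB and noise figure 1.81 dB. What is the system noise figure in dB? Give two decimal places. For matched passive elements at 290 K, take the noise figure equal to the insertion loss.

Convert to linear (a loss of L dB is a gain of −L dB): F_i = 10^(NF_i/10), G_i = 10^(G_i,dB/10)
  Stage 1: F_1 = 10^(6.49/10) = 4.457, G_1 = 10^(−6.49/10) = 0.2244
  Stage 2: F_2 = 10^(1.81/10) = 1.517, G_2 = 10^(14.4/10) = 27.54
Friis cascade:
  F = 4.457 + (1.517 − 1)/0.2244 = 6.761
NF = 10 log₁₀(6.761) = 8.30 dB

8.30 dB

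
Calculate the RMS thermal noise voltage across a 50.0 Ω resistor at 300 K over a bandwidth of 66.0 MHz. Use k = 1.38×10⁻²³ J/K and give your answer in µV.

V_n = √(4kTRB)
4kTRB = 4 × 1.38×10⁻²³ × 300 × 5.00×10¹ × 6.60×10⁷ = 5.46×10⁻¹¹ V²
V_n = √(5.46×10⁻¹¹) = 7.39×10⁻⁶ V = 7.39 µV

7.39 µV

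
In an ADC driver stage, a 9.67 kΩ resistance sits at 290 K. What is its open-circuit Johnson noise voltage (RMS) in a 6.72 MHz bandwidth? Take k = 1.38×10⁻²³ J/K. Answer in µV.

32.3 µV

V_n = √(4kTRB)
4kTRB = 4 × 1.38×10⁻²³ × 290 × 9.67×10³ × 6.72×10⁶ = 1.04×10⁻⁹ V²
V_n = √(1.04×10⁻⁹) = 3.23×10⁻⁵ V = 32.3 µV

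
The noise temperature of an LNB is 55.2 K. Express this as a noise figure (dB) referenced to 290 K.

F = 1 + T_e/T₀ = 1 + 55.2/290 = 1.19034
NF = 10 log₁₀(1.19034) = 0.757 dB

0.757 dB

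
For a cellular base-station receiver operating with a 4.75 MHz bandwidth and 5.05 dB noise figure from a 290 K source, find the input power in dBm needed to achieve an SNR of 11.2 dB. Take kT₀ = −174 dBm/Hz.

Sensitivity = −174 + 10 log₁₀(B) + NF + SNR_min
= −174 + 66.77 + 5.05 + 11.2
= −90.98 dBm → −91.0 dBm

−91.0 dBm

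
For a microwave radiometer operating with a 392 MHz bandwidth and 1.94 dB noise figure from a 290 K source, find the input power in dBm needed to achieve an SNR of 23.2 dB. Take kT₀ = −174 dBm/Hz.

−62.9 dBm

Sensitivity = −174 + 10 log₁₀(B) + NF + SNR_min
= −174 + 85.93 + 1.94 + 23.2
= −62.93 dBm → −62.9 dBm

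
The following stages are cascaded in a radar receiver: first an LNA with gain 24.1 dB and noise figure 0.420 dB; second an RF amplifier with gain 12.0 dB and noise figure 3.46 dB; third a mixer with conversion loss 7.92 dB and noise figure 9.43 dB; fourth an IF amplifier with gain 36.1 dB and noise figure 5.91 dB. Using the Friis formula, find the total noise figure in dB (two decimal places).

0.46 dB

Convert to linear (a loss of L dB is a gain of −L dB): F_i = 10^(NF_i/10), G_i = 10^(G_i,dB/10)
  Stage 1: F_1 = 10^(0.420/10) = 1.102, G_1 = 10^(24.1/10) = 257.0
  Stage 2: F_2 = 10^(3.46/10) = 2.218, G_2 = 10^(12.0/10) = 15.85
  Stage 3: F_3 = 10^(9.43/10) = 8.770, G_3 = 10^(−7.92/10) = 0.1614
  Stage 4: F_4 = 10^(5.91/10) = 3.899, G_4 = 10^(36.1/10) = 4074
Friis cascade:
  F = 1.102 + (2.218 − 1)/257.0 + (8.770 − 1)/4074 + (3.899 − 1)/657.7 = 1.113
NF = 10 log₁₀(1.113) = 0.46 dB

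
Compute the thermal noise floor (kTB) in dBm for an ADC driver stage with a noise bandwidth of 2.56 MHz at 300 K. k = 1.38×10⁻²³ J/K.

−109.7 dBm

P_n = kTB = 1.38×10⁻²³ × 300 × 2.56×10⁶ = 1.06×10⁻¹⁴ W
In dBm: 10 log₁₀(1.06×10⁻¹⁴ / 10⁻³) = −109.7 dBm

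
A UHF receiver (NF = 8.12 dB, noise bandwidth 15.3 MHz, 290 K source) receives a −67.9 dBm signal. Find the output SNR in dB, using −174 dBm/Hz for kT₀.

26.1 dB

Noise floor: N = −174 + 10 log₁₀(B) + NF
10 log₁₀(1.53×10⁷) = 71.85 dB
N = −174 + 71.85 + 8.12 = −94.03 dBm
SNR = P_sig − N = −67.9 − (−94.03) = 26.13 dB → 26.1 dB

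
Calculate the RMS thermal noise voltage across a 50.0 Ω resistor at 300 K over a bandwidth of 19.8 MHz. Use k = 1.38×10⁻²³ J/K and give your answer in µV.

4.05 µV

V_n = √(4kTRB)
4kTRB = 4 × 1.38×10⁻²³ × 300 × 5.00×10¹ × 1.98×10⁷ = 1.64×10⁻¹¹ V²
V_n = √(1.64×10⁻¹¹) = 4.05×10⁻⁶ V = 4.05 µV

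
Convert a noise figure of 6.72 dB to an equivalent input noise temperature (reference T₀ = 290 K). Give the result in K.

F = 10^(6.72/10) = 4.69894
T_e = (F − 1)·T₀ = (4.69894 − 1) × 290 = 1073 K

1073 K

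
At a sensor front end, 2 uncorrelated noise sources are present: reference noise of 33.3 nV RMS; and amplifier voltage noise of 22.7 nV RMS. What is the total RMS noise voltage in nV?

40.3 nV

Uncorrelated sources add in power (mean-square): V_tot = √(ΣV_i²)
V_tot = √[(3.33×10⁻⁸)² + (2.27×10⁻⁸)²] = 4.03×10⁻⁸ V = 40.3 nV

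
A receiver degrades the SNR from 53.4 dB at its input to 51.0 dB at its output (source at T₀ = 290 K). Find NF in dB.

2.4 dB

NF (dB) = SNR_in(dB) − SNR_out(dB) when the source is at T₀
NF = 53.4 − 51.0 = 2.4 dB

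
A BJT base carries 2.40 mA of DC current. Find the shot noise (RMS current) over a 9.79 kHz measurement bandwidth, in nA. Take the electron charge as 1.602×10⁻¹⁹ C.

I_n = √(2qI·B)
2qI·B = 2 × 1.602×10⁻¹⁹ × 2.40×10⁻³ × 9.79×10³ = 7.53×10⁻¹⁸ A²
I_n = √(7.53×10⁻¹⁸) = 2.74×10⁻⁹ A = 2.74 nA

2.74 nA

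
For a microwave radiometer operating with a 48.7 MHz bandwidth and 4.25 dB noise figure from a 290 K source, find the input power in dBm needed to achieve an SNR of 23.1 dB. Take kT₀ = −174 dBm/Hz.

−69.8 dBm

Sensitivity = −174 + 10 log₁₀(B) + NF + SNR_min
= −174 + 76.88 + 4.25 + 23.1
= −69.77 dBm → −69.8 dBm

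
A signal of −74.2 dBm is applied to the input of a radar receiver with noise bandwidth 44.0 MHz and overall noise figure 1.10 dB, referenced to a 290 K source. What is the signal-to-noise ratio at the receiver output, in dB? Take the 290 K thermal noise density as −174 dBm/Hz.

22.3 dB

Noise floor: N = −174 + 10 log₁₀(B) + NF
10 log₁₀(4.40×10⁷) = 76.43 dB
N = −174 + 76.43 + 1.10 = −96.47 dBm
SNR = P_sig − N = −74.2 − (−96.47) = 22.27 dB → 22.3 dB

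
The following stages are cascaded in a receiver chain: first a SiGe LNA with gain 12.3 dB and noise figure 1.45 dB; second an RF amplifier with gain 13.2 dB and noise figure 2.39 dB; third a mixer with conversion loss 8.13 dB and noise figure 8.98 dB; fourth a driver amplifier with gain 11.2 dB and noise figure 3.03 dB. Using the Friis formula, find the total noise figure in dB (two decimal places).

Convert to linear (a loss of L dB is a gain of −L dB): F_i = 10^(NF_i/10), G_i = 10^(G_i,dB/10)
  Stage 1: F_1 = 10^(1.45/10) = 1.396, G_1 = 10^(12.3/10) = 16.98
  Stage 2: F_2 = 10^(2.39/10) = 1.734, G_2 = 10^(13.2/10) = 20.89
  Stage 3: F_3 = 10^(8.98/10) = 7.907, G_3 = 10^(−8.13/10) = 0.1538
  Stage 4: F_4 = 10^(3.03/10) = 2.009, G_4 = 10^(11.2/10) = 13.18
Friis cascade:
  F = 1.396 + (1.734 − 1)/16.98 + (7.907 − 1)/354.8 + (2.009 − 1)/54.58 = 1.478
NF = 10 log₁₀(1.478) = 1.70 dB

1.70 dB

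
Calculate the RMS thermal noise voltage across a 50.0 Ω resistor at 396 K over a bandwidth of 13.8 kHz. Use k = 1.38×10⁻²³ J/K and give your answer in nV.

V_n = √(4kTRB)
4kTRB = 4 × 1.38×10⁻²³ × 396 × 5.00×10¹ × 1.38×10⁴ = 1.51×10⁻¹⁴ V²
V_n = √(1.51×10⁻¹⁴) = 1.23×10⁻⁷ V = 123 nV

123 nV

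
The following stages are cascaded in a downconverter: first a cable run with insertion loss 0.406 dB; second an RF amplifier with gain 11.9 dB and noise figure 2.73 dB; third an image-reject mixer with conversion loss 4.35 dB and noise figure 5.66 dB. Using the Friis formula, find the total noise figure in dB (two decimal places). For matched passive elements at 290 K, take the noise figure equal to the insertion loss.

Convert to linear (a loss of L dB is a gain of −L dB): F_i = 10^(NF_i/10), G_i = 10^(G_i,dB/10)
  Stage 1: F_1 = 10^(0.406/10) = 1.098, G_1 = 10^(−0.406/10) = 0.9108
  Stage 2: F_2 = 10^(2.73/10) = 1.875, G_2 = 10^(11.9/10) = 15.49
  Stage 3: F_3 = 10^(5.66/10) = 3.681, G_3 = 10^(−4.35/10) = 0.3673
Friis cascade:
  F = 1.098 + (1.875 − 1)/0.9108 + (3.681 − 1)/14.11 = 2.249
NF = 10 log₁₀(2.249) = 3.52 dB

3.52 dB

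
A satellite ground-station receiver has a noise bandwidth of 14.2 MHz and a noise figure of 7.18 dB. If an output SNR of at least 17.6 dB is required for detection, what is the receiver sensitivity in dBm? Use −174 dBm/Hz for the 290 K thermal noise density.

Sensitivity = −174 + 10 log₁₀(B) + NF + SNR_min
= −174 + 71.52 + 7.18 + 17.6
= −77.70 dBm → −77.7 dBm

−77.7 dBm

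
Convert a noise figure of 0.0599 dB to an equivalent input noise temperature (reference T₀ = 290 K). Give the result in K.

F = 10^(0.0599/10) = 1.01389
T_e = (F − 1)·T₀ = (1.01389 − 1) × 290 = 4.03 K

4.03 K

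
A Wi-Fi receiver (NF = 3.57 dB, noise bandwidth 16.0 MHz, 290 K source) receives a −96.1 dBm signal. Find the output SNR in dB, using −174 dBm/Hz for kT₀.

2.3 dB

Noise floor: N = −174 + 10 log₁₀(B) + NF
10 log₁₀(1.60×10⁷) = 72.04 dB
N = −174 + 72.04 + 3.57 = −98.39 dBm
SNR = P_sig − N = −96.1 − (−98.39) = 2.29 dB → 2.3 dB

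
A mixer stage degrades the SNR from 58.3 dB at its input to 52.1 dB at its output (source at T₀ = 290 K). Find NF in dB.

6.2 dB

NF (dB) = SNR_in(dB) − SNR_out(dB) when the source is at T₀
NF = 58.3 − 52.1 = 6.2 dB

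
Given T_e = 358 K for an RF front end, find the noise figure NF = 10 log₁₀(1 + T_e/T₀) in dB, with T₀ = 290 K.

F = 1 + T_e/T₀ = 1 + 358/290 = 2.23448
NF = 10 log₁₀(2.23448) = 3.49 dB

3.49 dB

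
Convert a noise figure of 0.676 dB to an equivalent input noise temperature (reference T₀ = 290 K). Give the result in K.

48.8 K

F = 10^(0.676/10) = 1.16842
T_e = (F − 1)·T₀ = (1.16842 − 1) × 290 = 48.8 K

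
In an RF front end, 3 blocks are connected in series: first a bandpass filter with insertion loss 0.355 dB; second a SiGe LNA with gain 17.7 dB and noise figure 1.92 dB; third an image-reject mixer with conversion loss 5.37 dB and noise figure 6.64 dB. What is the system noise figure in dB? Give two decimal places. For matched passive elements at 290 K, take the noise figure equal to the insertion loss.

Convert to linear (a loss of L dB is a gain of −L dB): F_i = 10^(NF_i/10), G_i = 10^(G_i,dB/10)
  Stage 1: F_1 = 10^(0.355/10) = 1.085, G_1 = 10^(−0.355/10) = 0.9215
  Stage 2: F_2 = 10^(1.92/10) = 1.556, G_2 = 10^(17.7/10) = 58.88
  Stage 3: F_3 = 10^(6.64/10) = 4.613, G_3 = 10^(−5.37/10) = 0.2904
Friis cascade:
  F = 1.085 + (1.556 − 1)/0.9215 + (4.613 − 1)/54.26 = 1.755
NF = 10 log₁₀(1.755) = 2.44 dB

2.44 dB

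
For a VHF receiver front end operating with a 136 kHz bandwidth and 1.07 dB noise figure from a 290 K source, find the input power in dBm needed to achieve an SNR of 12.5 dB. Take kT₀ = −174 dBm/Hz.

Sensitivity = −174 + 10 log₁₀(B) + NF + SNR_min
= −174 + 51.34 + 1.07 + 12.5
= −109.09 dBm → −109.1 dBm

−109.1 dBm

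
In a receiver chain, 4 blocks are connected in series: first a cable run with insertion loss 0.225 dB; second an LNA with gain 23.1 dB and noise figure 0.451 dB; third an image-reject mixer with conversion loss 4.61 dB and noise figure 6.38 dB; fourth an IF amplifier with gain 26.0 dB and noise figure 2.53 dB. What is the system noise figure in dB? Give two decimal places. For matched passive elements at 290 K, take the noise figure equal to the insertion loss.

Convert to linear (a loss of L dB is a gain of −L dB): F_i = 10^(NF_i/10), G_i = 10^(G_i,dB/10)
  Stage 1: F_1 = 10^(0.225/10) = 1.053, G_1 = 10^(−0.225/10) = 0.9495
  Stage 2: F_2 = 10^(0.451/10) = 1.109, G_2 = 10^(23.1/10) = 204.2
  Stage 3: F_3 = 10^(6.38/10) = 4.345, G_3 = 10^(−4.61/10) = 0.3459
  Stage 4: F_4 = 10^(2.53/10) = 1.791, G_4 = 10^(26.0/10) = 398.1
Friis cascade:
  F = 1.053 + (1.109 − 1)/0.9495 + (4.345 − 1)/193.9 + (1.791 − 1)/67.07 = 1.197
NF = 10 log₁₀(1.197) = 0.78 dB

0.78 dB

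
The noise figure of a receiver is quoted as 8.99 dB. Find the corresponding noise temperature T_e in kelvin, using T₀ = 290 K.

F = 10^(8.99/10) = 7.92501
T_e = (F − 1)·T₀ = (7.92501 − 1) × 290 = 2008 K

2008 K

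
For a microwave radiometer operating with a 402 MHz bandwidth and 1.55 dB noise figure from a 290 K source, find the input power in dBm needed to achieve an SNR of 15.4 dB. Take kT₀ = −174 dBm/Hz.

Sensitivity = −174 + 10 log₁₀(B) + NF + SNR_min
= −174 + 86.04 + 1.55 + 15.4
= −71.01 dBm → −71.0 dBm

−71.0 dBm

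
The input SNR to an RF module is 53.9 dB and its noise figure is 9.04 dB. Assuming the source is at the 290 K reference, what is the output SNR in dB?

44.86 dB

By definition F = SNR_in/SNR_out, so in dB: SNR_out = SNR_in − NF
SNR_out = 53.9 − 9.04 = 44.86 dB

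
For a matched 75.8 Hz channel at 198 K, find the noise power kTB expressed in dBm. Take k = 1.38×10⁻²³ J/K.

−156.8 dBm

P_n = kTB = 1.38×10⁻²³ × 198 × 7.58×10¹ = 2.07×10⁻¹⁹ W
In dBm: 10 log₁₀(2.07×10⁻¹⁹ / 10⁻³) = −156.8 dBm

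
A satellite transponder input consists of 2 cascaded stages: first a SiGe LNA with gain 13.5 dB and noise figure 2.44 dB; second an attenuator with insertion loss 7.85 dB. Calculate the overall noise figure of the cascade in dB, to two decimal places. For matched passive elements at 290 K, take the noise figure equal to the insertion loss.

Convert to linear (a loss of L dB is a gain of −L dB): F_i = 10^(NF_i/10), G_i = 10^(G_i,dB/10)
  Stage 1: F_1 = 10^(2.44/10) = 1.754, G_1 = 10^(13.5/10) = 22.39
  Stage 2: F_2 = 10^(7.85/10) = 6.095, G_2 = 10^(−7.85/10) = 0.1641
Friis cascade:
  F = 1.754 + (6.095 − 1)/22.39 = 1.981
NF = 10 log₁₀(1.981) = 2.97 dB

2.97 dB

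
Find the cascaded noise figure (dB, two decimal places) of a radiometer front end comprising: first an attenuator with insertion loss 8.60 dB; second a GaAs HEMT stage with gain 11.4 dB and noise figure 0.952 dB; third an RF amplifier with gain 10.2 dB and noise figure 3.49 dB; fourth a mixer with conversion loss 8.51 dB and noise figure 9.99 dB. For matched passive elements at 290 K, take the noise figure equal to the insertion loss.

Convert to linear (a loss of L dB is a gain of −L dB): F_i = 10^(NF_i/10), G_i = 10^(G_i,dB/10)
  Stage 1: F_1 = 10^(8.60/10) = 7.244, G_1 = 10^(−8.60/10) = 0.1380
  Stage 2: F_2 = 10^(0.952/10) = 1.245, G_2 = 10^(11.4/10) = 13.80
  Stage 3: F_3 = 10^(3.49/10) = 2.234, G_3 = 10^(10.2/10) = 10.47
  Stage 4: F_4 = 10^(9.99/10) = 9.977, G_4 = 10^(−8.51/10) = 0.1409
Friis cascade:
  F = 7.244 + (1.245 − 1)/0.1380 + (2.234 − 1)/1.905 + (9.977 − 1)/19.95 = 10.12
NF = 10 log₁₀(10.12) = 10.05 dB

10.05 dB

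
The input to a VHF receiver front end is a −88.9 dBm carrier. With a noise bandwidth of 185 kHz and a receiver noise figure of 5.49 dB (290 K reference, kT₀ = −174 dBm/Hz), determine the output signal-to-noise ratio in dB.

26.9 dB

Noise floor: N = −174 + 10 log₁₀(B) + NF
10 log₁₀(1.85×10⁵) = 52.67 dB
N = −174 + 52.67 + 5.49 = −115.84 dBm
SNR = P_sig − N = −88.9 − (−115.84) = 26.94 dB → 26.9 dB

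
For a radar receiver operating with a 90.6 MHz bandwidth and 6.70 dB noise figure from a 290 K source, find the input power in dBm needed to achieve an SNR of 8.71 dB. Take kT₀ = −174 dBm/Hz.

Sensitivity = −174 + 10 log₁₀(B) + NF + SNR_min
= −174 + 79.57 + 6.70 + 8.71
= −79.02 dBm → −79.0 dBm

−79.0 dBm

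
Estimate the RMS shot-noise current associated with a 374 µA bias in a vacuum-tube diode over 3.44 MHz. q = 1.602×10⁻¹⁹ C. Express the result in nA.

I_n = √(2qI·B)
2qI·B = 2 × 1.602×10⁻¹⁹ × 3.74×10⁻⁴ × 3.44×10⁶ = 4.12×10⁻¹⁶ A²
I_n = √(4.12×10⁻¹⁶) = 2.03×10⁻⁸ A = 20.3 nA

20.3 nA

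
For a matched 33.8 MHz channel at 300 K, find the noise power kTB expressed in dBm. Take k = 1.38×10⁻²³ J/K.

−98.5 dBm

P_n = kTB = 1.38×10⁻²³ × 300 × 3.38×10⁷ = 1.40×10⁻¹³ W
In dBm: 10 log₁₀(1.40×10⁻¹³ / 10⁻³) = −98.5 dBm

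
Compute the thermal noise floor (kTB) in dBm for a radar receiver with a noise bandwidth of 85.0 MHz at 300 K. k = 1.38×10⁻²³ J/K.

−94.5 dBm

P_n = kTB = 1.38×10⁻²³ × 300 × 8.50×10⁷ = 3.52×10⁻¹³ W
In dBm: 10 log₁₀(3.52×10⁻¹³ / 10⁻³) = −94.5 dBm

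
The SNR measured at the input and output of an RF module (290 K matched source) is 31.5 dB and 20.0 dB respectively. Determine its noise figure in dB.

11.5 dB

NF (dB) = SNR_in(dB) − SNR_out(dB) when the source is at T₀
NF = 31.5 − 20.0 = 11.5 dB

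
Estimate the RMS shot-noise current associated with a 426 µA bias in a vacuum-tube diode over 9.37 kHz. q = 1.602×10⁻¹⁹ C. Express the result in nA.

I_n = √(2qI·B)
2qI·B = 2 × 1.602×10⁻¹⁹ × 4.26×10⁻⁴ × 9.37×10³ = 1.28×10⁻¹⁸ A²
I_n = √(1.28×10⁻¹⁸) = 1.13×10⁻⁹ A = 1.13 nA

1.13 nA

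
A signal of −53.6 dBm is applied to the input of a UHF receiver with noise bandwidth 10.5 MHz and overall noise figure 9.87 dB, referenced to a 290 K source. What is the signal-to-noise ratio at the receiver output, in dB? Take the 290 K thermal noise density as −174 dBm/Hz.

40.3 dB

Noise floor: N = −174 + 10 log₁₀(B) + NF
10 log₁₀(1.05×10⁷) = 70.21 dB
N = −174 + 70.21 + 9.87 = −93.92 dBm
SNR = P_sig − N = −53.6 − (−93.92) = 40.32 dB → 40.3 dB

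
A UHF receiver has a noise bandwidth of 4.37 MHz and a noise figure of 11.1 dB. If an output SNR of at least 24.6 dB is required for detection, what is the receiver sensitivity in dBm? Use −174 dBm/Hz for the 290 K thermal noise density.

Sensitivity = −174 + 10 log₁₀(B) + NF + SNR_min
= −174 + 66.4 + 11.1 + 24.6
= −71.9 dBm → −71.9 dBm

−71.9 dBm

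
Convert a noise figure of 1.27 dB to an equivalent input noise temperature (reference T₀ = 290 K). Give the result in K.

F = 10^(1.27/10) = 1.33968
T_e = (F − 1)·T₀ = (1.33968 − 1) × 290 = 98.5 K

98.5 K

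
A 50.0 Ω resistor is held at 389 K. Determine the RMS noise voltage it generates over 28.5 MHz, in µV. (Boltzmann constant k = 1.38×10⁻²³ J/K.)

V_n = √(4kTRB)
4kTRB = 4 × 1.38×10⁻²³ × 389 × 5.00×10¹ × 2.85×10⁷ = 3.06×10⁻¹¹ V²
V_n = √(3.06×10⁻¹¹) = 5.53×10⁻⁶ V = 5.53 µV

5.53 µV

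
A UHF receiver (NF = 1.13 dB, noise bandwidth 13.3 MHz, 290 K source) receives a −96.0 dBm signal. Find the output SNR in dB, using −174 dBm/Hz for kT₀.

5.6 dB

Noise floor: N = −174 + 10 log₁₀(B) + NF
10 log₁₀(1.33×10⁷) = 71.24 dB
N = −174 + 71.24 + 1.13 = −101.63 dBm
SNR = P_sig − N = −96.0 − (−101.63) = 5.63 dB → 5.6 dB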